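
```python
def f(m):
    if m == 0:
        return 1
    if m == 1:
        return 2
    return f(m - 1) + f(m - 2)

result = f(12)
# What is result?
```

Build up from base cases: f(0)=1, f(1)=2, f(2)=3, f(3)=5, f(4)=8, f(5)=13, f(6)=21, ..., f(12)=377

Answer: 377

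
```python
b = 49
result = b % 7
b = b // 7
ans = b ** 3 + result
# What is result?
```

Trace:
`b = 49` → b = 49
`result = b % 7` → result = 0
`b = b // 7` → b = 7
`ans = b ** 3 + result` → ans = 343
So result = 0

Answer: 0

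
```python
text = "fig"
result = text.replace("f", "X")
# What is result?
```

Trace:
`text = "fig"` → text = 'fig'
`result = text.replace("f", "X")` → result = 'Xig'
So result = 'Xig'

Answer: 'Xig'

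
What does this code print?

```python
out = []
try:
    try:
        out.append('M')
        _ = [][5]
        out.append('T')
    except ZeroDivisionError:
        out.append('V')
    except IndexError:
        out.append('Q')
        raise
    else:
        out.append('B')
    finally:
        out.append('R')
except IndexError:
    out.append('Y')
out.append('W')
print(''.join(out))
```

Execution trace: 'M' (inner try body) → 'Q' (inner except IndexError) → 'R' (inner finally) → 'Y' (outer except IndexError) → 'W' (after the try/except). Output: MQRYW

Answer: MQRYW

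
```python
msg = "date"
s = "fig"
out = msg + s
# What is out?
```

Trace:
`msg = "date"` → msg = 'date'
`s = "fig"` → s = 'fig'
`out = msg + s` → out = 'datefig'
So out = 'datefig'

Answer: 'datefig'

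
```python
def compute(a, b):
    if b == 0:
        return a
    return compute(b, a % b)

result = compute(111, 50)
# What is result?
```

compute(111, 50) -> compute(50, 11) -> compute(11, 6) -> compute(6, 5) -> compute(5, 1) -> compute(1, 0) -> 1

Answer: 1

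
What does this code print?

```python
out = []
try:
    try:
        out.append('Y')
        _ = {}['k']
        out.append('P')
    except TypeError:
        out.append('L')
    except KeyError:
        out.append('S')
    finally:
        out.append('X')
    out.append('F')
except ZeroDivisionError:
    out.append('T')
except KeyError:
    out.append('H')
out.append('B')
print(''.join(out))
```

Execution trace: 'Y' (inner try body) → 'S' (inner except KeyError) → 'X' (inner finally) → 'F' (try body, no exception) → 'B' (after the try/except). Output: YSXFB

Answer: YSXFB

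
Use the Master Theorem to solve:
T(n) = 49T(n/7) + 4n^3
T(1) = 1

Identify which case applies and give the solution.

a=49, b=7, f(n)=4n^3. log_7(49) = 2. Since c=3 > 2 and the regularity condition holds (49(n/7)^3 = (49/7^3)n^3 with 49/7^3 < 1), Case 3 applies: T(n) = Θ(f(n)) = O(n^3).

Answer: O(n^3) - Case 3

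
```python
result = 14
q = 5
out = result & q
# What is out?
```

Trace:
`result = 14` → result = 14
`q = 5` → q = 5
`out = result & q` → out = 4
So out = 4

Answer: 4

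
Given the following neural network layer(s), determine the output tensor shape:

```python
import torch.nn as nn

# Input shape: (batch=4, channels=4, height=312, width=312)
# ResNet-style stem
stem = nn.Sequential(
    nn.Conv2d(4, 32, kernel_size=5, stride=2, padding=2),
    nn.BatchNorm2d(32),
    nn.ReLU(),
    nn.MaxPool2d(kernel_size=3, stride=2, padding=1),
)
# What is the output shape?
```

Input: (4, 4, 312, 312) -> after Conv2d 5x5 stride=2: (4, 32, 156, 156) -> Output: (4, 32, 78, 78)

Answer: (4, 32, 78, 78)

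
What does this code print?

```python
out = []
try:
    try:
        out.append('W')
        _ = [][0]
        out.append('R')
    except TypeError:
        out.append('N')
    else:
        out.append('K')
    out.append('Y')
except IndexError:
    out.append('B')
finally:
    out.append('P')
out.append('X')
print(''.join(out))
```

Execution trace: 'W' (inner try body) → 'B' (except IndexError) → 'P' (finally) → 'X' (after the try/except). Output: WBPX

Answer: WBPX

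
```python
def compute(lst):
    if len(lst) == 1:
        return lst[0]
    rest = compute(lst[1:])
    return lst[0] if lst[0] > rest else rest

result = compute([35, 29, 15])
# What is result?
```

Recursive max over [35, 29, 15] = 35

Answer: 35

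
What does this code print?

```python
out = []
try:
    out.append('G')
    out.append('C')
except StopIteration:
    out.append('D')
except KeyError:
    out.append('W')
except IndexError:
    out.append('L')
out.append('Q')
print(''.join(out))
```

Execution trace: 'G' (try body) → 'C' (try body, no exception) → 'Q' (after the try/except). Output: GCQ

Answer: GCQ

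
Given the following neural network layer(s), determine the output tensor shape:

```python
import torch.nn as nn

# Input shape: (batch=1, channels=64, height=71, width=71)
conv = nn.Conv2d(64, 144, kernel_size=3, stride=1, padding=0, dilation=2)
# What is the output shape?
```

Input: (1, 64, 71, 71) -> Output: (1, 144, 67, 67)

Answer: (1, 144, 67, 67)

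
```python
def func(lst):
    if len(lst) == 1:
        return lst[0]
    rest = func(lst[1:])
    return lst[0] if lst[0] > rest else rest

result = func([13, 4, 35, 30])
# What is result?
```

Recursive max over [13, 4, 35, 30] = 35

Answer: 35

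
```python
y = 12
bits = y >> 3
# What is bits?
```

Trace:
`y = 12` → y = 12
`bits = y >> 3` → bits = 1
So bits = 1

Answer: 1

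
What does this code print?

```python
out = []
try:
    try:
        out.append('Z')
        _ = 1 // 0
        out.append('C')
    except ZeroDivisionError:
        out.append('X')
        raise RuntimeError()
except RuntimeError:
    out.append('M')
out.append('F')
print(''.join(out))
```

Execution trace: 'Z' (inner try body) → 'X' (inner except ZeroDivisionError) → 'M' (outer except RuntimeError) → 'F' (after the try/except). Output: ZXMF

Answer: ZXMF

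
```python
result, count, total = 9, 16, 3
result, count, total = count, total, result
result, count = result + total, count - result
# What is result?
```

Trace:
`result, count, total = 9, 16, 3` → result = 9; count = 16; total = 3
`result, count, total = count, total, result` → result = 16; count = 3; total = 9
`result, count = result + total, count - result` → result = 25; count = -13
So result = 25

Answer: 25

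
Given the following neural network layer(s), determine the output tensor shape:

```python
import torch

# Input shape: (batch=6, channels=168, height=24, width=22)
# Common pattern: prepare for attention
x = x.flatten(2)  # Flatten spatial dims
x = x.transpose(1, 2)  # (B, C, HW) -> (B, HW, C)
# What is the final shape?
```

Input: (6, 168, 24, 22) -> after flatten(2): (6, 168, 528) -> Output: (6, 528, 168)

Answer: (6, 528, 168)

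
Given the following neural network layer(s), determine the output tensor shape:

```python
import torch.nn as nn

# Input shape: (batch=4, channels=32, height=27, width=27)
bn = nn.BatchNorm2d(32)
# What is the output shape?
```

Input: (4, 32, 27, 27) -> Output: (4, 32, 27, 27)

Answer: (4, 32, 27, 27)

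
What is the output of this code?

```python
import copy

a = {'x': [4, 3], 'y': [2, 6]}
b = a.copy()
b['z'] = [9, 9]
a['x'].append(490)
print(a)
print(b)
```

Key concept: shallow copy of dict with mutable values.
Step by step:
`a = {'x': [4, 3], 'y': [2, 6]}` → a = {'x': [4, 3], 'y': [2, 6]}
`b = a.copy()` → b = {'x': [4, 3], 'y': [2, 6]}
`b['z'] = [9, 9]` → b = {'x': [4, 3], 'y': [2, 6], 'z': [9, 9]}
`a['x'].append(490)` → a = {'x': [4, 3, 490], 'y': [2, 6]}; b = {'x': [4, 3, 490], 'y': [2, 6], 'z': [9, 9]}
`print(a)` → prints {'x': [4, 3, 490], 'y': [2, 6]}
`print(b)` → prints {'x': [4, 3, 490], 'y': [2, 6], 'z': [9, 9]}

Answer:
{'x': [4, 3, 490], 'y': [2, 6]}
{'x': [4, 3, 490], 'y': [2, 6], 'z': [9, 9]}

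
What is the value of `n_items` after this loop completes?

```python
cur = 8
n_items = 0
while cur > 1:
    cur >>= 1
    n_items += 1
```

Count right shifts until 1
`n_items` takes the values: 0 → 1 → 2 → 3

Answer: 3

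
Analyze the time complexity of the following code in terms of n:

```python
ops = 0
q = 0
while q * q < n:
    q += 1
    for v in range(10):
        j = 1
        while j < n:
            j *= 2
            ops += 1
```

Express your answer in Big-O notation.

Each loop level contributes: √n × 1 × log n. Multiplying the contributions gives O(√n log n).

Answer: O(√n log n)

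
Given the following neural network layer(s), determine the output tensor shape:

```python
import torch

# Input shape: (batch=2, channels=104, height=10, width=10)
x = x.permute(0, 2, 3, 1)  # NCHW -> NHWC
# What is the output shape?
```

Input: (2, 104, 10, 10) -> Output: (2, 10, 10, 104)

Answer: (2, 10, 10, 104)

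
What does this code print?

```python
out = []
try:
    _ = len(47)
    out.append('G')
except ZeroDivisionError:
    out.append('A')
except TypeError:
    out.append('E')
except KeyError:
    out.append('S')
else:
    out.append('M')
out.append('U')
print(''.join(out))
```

Execution trace: 'E' (except TypeError) → 'U' (after the try/except). Output: EU

Answer: EU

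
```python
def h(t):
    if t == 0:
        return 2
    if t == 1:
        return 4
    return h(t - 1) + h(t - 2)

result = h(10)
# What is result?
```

Build up from base cases: h(0)=2, h(1)=4, h(2)=6, h(3)=10, h(4)=16, h(5)=26, h(6)=42, ..., h(10)=288

Answer: 288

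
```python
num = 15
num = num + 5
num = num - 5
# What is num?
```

Trace:
`num = 15` → num = 15
`num = num + 5` → num = 20
`num = num - 5` → num = 15
So num = 15

Answer: 15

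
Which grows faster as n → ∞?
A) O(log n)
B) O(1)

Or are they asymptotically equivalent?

O(log n) vs O(1): Higher order terms dominate.

Answer: A) O(log n) grows faster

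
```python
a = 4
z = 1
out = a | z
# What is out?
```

Trace:
`a = 4` → a = 4
`z = 1` → z = 1
`out = a | z` → out = 5
So out = 5

Answer: 5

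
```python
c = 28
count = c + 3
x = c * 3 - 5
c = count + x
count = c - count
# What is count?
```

Trace:
`c = 28` → c = 28
`count = c + 3` → count = 31
`x = c * 3 - 5` → x = 79
`c = count + x` → c = 110
`count = c - count` → count = 79
So count = 79

Answer: 79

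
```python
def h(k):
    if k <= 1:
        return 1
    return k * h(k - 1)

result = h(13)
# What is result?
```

h(13) = 13 * 12 * 11 * 10 * 9 * 8 * 7 * 6 * 5 * 4 * 3 * 2 * 1 = 6227020800

Answer: 6227020800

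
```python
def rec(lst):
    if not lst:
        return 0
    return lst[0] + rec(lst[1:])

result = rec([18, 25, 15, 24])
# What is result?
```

18 + 25 + 15 + 24 + 0 = 82

Answer: 82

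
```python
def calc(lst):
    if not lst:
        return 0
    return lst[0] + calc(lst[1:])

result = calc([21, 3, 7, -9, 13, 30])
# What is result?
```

21 + 3 + 7 + (-9) + 13 + 30 + 0 = 65

Answer: 65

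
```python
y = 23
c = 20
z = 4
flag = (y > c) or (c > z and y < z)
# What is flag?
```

Trace:
`y = 23` → y = 23
`c = 20` → c = 20
`z = 4` → z = 4
`flag = (y > c) or (c > z and y < z)` → flag = True
So flag = True

Answer: True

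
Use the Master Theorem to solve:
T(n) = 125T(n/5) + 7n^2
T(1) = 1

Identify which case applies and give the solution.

a=125, b=5, f(n)=7n^2. log_5(125) = 3. Since c=2 < 3, Case 1 applies: T(n) = Θ(n^log_b(a)) = O(n^3).

Answer: O(n^3) - Case 1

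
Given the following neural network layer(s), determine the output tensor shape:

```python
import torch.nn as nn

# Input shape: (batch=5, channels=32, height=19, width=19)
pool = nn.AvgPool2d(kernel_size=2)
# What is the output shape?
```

Input: (5, 32, 19, 19) -> Output: (5, 32, 9, 9)

Answer: (5, 32, 9, 9)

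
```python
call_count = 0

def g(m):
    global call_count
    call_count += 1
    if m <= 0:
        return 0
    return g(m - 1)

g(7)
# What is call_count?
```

Linear recursion stepping by 1: 8 calls from m=7 down to ≤0.

Answer: 8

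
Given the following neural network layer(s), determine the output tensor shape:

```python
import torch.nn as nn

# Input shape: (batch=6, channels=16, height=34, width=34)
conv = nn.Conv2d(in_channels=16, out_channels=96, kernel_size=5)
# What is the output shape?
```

Input: (6, 16, 34, 34) -> Output: (6, 96, 30, 30)

Answer: (6, 96, 30, 30)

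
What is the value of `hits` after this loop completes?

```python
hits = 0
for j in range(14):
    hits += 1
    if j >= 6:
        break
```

Loop breaks when j reaches 6, hits is 7
`hits` takes the values: 0 → 1 → 2 → 3 → 4 → 5 → 6 → 7

Answer: 7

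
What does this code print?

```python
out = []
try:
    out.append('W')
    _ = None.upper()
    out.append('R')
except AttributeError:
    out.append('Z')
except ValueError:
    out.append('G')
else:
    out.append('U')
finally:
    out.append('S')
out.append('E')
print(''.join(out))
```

Execution trace: 'W' (try body) → 'Z' (except AttributeError) → 'S' (finally) → 'E' (after the try/except). Output: WZSE

Answer: WZSE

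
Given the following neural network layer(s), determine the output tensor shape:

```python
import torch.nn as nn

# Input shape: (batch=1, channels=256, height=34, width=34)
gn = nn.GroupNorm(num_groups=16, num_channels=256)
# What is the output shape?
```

Input: (1, 256, 34, 34) -> Output: (1, 256, 34, 34)

Answer: (1, 256, 34, 34)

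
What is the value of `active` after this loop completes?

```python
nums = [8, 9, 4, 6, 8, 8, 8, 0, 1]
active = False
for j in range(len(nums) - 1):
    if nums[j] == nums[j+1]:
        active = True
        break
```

Check consecutive duplicates in [8, 9, 4, 6, 8, 8, 8, 0, 1]
`active` takes the values: False → True

Answer: True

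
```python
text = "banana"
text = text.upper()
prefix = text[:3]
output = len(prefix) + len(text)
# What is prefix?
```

Trace:
`text = "banana"` → text = 'banana'
`text = text.upper()` → text = 'BANANA'
`prefix = text[:3]` → prefix = 'BAN'
`output = len(prefix) + len(text)` → output = 9
So prefix = 'BAN'

Answer: 'BAN'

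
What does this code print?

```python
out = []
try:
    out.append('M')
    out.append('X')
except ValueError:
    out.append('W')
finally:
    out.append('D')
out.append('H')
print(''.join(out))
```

Execution trace: 'M' (try body) → 'X' (try body, no exception) → 'D' (finally) → 'H' (after the try/except). Output: MXDH

Answer: MXDH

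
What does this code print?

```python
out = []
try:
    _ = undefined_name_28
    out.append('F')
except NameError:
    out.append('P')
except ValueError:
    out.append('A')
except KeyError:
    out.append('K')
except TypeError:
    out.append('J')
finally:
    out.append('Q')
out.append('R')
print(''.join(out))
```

Execution trace: 'P' (except NameError) → 'Q' (finally) → 'R' (after the try/except). Output: PQR

Answer: PQR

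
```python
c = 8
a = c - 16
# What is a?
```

Trace:
`c = 8` → c = 8
`a = c - 16` → a = -8
So a = -8

Answer: -8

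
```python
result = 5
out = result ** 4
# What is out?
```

Trace:
`result = 5` → result = 5
`out = result ** 4` → out = 625
So out = 625

Answer: 625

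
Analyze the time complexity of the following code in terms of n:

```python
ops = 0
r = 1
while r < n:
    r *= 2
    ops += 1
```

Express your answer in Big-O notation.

Each loop level contributes: log n. Multiplying the contributions gives O(log n).

Answer: O(log n)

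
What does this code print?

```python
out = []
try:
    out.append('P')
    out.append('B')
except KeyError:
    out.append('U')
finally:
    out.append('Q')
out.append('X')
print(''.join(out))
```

Execution trace: 'P' (try body) → 'B' (try body, no exception) → 'Q' (finally) → 'X' (after the try/except). Output: PBQX

Answer: PBQX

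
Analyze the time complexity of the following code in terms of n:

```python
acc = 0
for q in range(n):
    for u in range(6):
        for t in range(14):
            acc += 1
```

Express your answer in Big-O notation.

Each loop level contributes: n × 1 × 1. Multiplying the contributions gives O(n).

Answer: O(n)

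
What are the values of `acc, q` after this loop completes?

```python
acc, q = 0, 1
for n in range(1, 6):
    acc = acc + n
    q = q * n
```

Sum and factorial of 1 to 5
`acc, q` takes the values: (0, 1) → (1, 1) → (3, 1) → (3, 2) → (6, 2) → (6, 6) → (10, 6) → (10, 24) → (15, 24) → (15, 120)

Answer: 15, 120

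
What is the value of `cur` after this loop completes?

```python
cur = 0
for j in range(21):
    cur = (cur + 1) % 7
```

Increment mod 7, 21 times = 0
`cur` takes the values: 0 → 1 → 2 → 3 → 4 → 5 → 6 → 0 → 1 → 2 → 3 → 4 → 5 → 6 → 0 → 1 → 2 → 3 → 4 → 5 → 6 → 0

Answer: 0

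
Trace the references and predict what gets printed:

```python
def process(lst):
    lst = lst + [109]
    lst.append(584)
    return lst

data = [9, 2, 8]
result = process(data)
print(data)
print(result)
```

Key concept: rebinding parameter vs mutation.
Step by step:
`data = [9, 2, 8]` → data = [9, 2, 8]
`result = process(data)` → result = [9, 2, 8, 109, 584]
`print(data)` → prints [9, 2, 8]
`print(result)` → prints [9, 2, 8, 109, 584]

Answer:
[9, 2, 8]
[9, 2, 8, 109, 584]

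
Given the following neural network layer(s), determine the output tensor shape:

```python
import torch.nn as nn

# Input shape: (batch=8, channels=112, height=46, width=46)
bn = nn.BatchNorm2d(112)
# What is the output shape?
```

Input: (8, 112, 46, 46) -> Output: (8, 112, 46, 46)

Answer: (8, 112, 46, 46)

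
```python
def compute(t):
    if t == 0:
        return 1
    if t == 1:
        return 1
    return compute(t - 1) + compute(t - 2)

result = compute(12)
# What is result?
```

Build up from base cases: compute(0)=1, compute(1)=1, compute(2)=2, compute(3)=3, compute(4)=5, compute(5)=8, compute(6)=13, ..., compute(12)=233

Answer: 233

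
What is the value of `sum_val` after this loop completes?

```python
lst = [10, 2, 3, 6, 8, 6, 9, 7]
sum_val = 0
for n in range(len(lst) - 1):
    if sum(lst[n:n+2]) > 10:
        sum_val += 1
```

Count windows with sum > 10
`sum_val` takes the values: 0 → 1 → 2 → 3 → 4 → 5

Answer: 5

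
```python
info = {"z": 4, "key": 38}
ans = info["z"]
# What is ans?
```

Trace:
`info = {"z": 4, "key": 38}` → info = {'z': 4, 'key': 38}
`ans = info["z"]` → ans = 4
So ans = 4

Answer: 4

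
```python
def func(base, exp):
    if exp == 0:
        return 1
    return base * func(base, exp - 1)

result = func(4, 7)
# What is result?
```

func(4, 7) = 4 * 4 * 4 * 4 * 4 * 4 * 4 = 16384

Answer: 16384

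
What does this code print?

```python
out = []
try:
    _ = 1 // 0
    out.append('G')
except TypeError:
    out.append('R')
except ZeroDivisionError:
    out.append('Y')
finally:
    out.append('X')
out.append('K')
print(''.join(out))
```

Execution trace: 'Y' (except ZeroDivisionError) → 'X' (finally) → 'K' (after the try/except). Output: YXK

Answer: YXK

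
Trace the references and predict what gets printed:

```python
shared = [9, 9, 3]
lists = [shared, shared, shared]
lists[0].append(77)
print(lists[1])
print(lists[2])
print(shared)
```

Key concept: list of same reference.
Step by step:
`shared = [9, 9, 3]` → shared = [9, 9, 3]
`lists = [shared, shared, shared]` → lists = [[9, 9, 3], [9, 9, 3], [9, 9, 3]]
`lists[0].append(77)` → shared = [9, 9, 3, 77]; lists = [[9, 9, 3, 77], [9, 9, 3, 77], [9, 9, 3, 77]]
`print(lists[1])` → prints [9, 9, 3, 77]
`print(lists[2])` → prints [9, 9, 3, 77]
`print(shared)` → prints [9, 9, 3, 77]

Answer:
[9, 9, 3, 77]
[9, 9, 3, 77]
[9, 9, 3, 77]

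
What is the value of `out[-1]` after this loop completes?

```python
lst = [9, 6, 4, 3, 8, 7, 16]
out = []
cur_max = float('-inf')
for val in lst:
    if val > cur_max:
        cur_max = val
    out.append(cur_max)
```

Running max ends at 16
`out` takes the values: [] → [9] → [9, 9] → [9, 9, 9] → [9, 9, 9, 9] → [9, 9, 9, 9, 9] → [9, 9, 9, 9, 9, 9] → [9, 9, 9, 9, 9, 9, 16]
So `out[-1]` = 16

Answer: 16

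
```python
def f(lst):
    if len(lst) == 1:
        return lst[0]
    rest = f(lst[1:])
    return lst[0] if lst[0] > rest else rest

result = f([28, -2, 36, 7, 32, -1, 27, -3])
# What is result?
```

Recursive max over [28, -2, 36, 7, 32, -1, 27, -3] = 36

Answer: 36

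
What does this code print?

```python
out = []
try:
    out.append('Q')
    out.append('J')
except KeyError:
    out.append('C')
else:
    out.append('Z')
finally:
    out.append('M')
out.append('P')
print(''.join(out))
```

Execution trace: 'Q' (try body) → 'J' (try body, no exception) → 'Z' (else) → 'M' (finally) → 'P' (after the try/except). Output: QJZMP

Answer: QJZMP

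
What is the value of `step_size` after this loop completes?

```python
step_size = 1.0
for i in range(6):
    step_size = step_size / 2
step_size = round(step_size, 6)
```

Halving LR 6 times: 1 / 2^6
`step_size` takes the values: 1.0 → 0.5 → 0.25 → 0.125 → 0.0625 → 0.03125 → 0.015625

Answer: 0.015625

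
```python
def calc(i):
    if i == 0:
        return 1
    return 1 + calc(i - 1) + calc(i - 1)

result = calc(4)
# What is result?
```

calc(i) = 1 + 2·calc(i-1), calc(0)=1. Closed form: (1+1)·2^4 - 1 = 31.

Answer: 31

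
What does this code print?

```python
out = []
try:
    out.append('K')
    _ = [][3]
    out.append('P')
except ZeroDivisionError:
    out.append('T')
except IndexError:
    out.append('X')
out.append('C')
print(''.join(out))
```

Execution trace: 'K' (try body) → 'X' (except IndexError) → 'C' (after the try/except). Output: KXC

Answer: KXC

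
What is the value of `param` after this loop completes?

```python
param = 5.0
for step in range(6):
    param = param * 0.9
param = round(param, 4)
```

Exponential decay: 5.0 * 0.9^6
`param` takes the values: 5.0 → 4.5 → 4.05 → 3.645 → 3.2805 → 2.95245 → 2.657205 → 2.6572

Answer: 2.6572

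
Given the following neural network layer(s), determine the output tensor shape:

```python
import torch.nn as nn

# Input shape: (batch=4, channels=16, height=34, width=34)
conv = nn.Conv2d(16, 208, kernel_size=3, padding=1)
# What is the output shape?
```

Input: (4, 16, 34, 34) -> Output: (4, 208, 34, 34)

Answer: (4, 208, 34, 34)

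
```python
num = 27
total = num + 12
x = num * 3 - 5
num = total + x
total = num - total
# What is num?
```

Trace:
`num = 27` → num = 27
`total = num + 12` → total = 39
`x = num * 3 - 5` → x = 76
`num = total + x` → num = 115
`total = num - total` → total = 76
So num = 115

Answer: 115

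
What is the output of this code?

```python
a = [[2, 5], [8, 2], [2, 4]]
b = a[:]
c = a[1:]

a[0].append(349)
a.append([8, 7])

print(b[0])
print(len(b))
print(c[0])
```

Key concept: slice with nested mutation.
Step by step:
`a = [[2, 5], [8, 2], [2, 4]]` → a = [[2, 5], [8, 2], [2, 4]]
`b = a[:]` → b = [[2, 5], [8, 2], [2, 4]]
`c = a[1:]` → c = [[8, 2], [2, 4]]
`a[0].append(349)` → a = [[2, 5, 349], [8, 2], [2, 4]]; b = [[2, 5, 349], [8, 2], [2, 4]]
`a.append([8, 7])` → a = [[2, 5, 349], [8, 2], [2, 4], [8, 7]]
`print(b[0])` → prints [2, 5, 349]
`print(len(b))` → prints 3
`print(c[0])` → prints [8, 2]

Answer:
[2, 5, 349]
3
[8, 2]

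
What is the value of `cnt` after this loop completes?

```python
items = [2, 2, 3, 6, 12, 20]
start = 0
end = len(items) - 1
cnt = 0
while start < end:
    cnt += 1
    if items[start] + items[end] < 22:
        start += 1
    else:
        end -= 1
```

Steps to find pair summing to 22
`cnt` takes the values: 0 → 1 → 2 → 3 → 4 → 5

Answer: 5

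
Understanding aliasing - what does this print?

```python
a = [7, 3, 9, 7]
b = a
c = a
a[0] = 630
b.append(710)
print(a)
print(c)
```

Key concept: multiple aliases.
Step by step:
`a = [7, 3, 9, 7]` → a = [7, 3, 9, 7]
`b = a` → b = [7, 3, 9, 7] (same object as a)
`c = a` → c = [7, 3, 9, 7] (same object as a, b)
`a[0] = 630` → a = [630, 3, 9, 7] (same object as b, c); b = [630, 3, 9, 7] (same object as a, c); c = [630, 3, 9, 7] (same object as a, b)
`b.append(710)` → a = [630, 3, 9, 7, 710] (same object as b, c); b = [630, 3, 9, 7, 710] (same object as a, c); c = [630, 3, 9, 7, 710] (same object as a, b)
`print(a)` → prints [630, 3, 9, 7, 710]
`print(c)` → prints [630, 3, 9, 7, 710]

Answer:
[630, 3, 9, 7, 710]
[630, 3, 9, 7, 710]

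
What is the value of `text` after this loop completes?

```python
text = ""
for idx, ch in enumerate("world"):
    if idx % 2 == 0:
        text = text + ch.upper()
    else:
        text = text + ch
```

Uppercase even positions in 'world'
`text` takes the values: "" → "W" → "Wo" → "WoR" → "WoRl" → "WoRlD"

Answer: "WoRlD"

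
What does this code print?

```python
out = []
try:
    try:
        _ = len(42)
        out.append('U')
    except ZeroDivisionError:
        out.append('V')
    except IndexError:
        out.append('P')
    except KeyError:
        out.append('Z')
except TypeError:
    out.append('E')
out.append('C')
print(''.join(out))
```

Execution trace: 'E' (outer except TypeError) → 'C' (after the try/except). Output: EC

Answer: EC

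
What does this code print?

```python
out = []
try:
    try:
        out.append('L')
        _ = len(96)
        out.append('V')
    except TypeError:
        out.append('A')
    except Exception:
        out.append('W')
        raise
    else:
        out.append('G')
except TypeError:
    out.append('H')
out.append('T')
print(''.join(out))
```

Execution trace: 'L' (try body) → 'A' (except TypeError) → 'T' (after the try/except). Output: LAT

Answer: LAT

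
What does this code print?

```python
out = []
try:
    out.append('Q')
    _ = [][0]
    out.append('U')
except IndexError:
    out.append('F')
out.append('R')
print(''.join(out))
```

Execution trace: 'Q' (try body) → 'F' (except IndexError) → 'R' (after the try/except). Output: QFR

Answer: QFR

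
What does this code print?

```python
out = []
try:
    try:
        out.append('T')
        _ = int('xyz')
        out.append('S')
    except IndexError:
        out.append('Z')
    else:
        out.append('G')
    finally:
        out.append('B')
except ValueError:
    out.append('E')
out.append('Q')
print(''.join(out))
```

Execution trace: 'T' (try body) → 'B' (finally) → 'E' (outer except ValueError) → 'Q' (after the try/except). Output: TBEQ

Answer: TBEQ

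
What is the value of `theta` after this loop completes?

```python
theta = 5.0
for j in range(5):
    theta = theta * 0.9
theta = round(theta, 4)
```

Exponential decay: 5.0 * 0.9^5
`theta` takes the values: 5.0 → 4.5 → 4.05 → 3.645 → 3.2805 → 2.95245 → 2.9525

Answer: 2.9525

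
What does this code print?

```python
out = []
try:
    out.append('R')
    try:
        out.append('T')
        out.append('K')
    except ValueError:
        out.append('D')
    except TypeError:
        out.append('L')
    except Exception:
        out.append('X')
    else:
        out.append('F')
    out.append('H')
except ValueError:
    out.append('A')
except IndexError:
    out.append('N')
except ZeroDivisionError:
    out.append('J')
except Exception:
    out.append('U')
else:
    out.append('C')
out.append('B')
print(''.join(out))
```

Execution trace: 'R' (try body) → 'T' (inner try body) → 'K' (inner try body, no exception) → 'F' (inner else) → 'H' (try body, no exception) → 'C' (else) → 'B' (after the try/except). Output: RTKFHCB

Answer: RTKFHCB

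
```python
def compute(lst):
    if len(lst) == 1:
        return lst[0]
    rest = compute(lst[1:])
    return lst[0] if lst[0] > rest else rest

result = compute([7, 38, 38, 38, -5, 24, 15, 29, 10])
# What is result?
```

Recursive max over [7, 38, 38, 38, -5, 24, 15, 29, 10] = 38

Answer: 38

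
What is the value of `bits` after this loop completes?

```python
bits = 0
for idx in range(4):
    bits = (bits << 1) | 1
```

Build 4 consecutive 1-bits: 0b1111
`bits` takes the values: 0 → 1 → 3 → 7 → 15

Answer: 15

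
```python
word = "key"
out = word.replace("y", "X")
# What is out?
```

Trace:
`word = "key"` → word = 'key'
`out = word.replace("y", "X")` → out = 'keX'
So out = 'keX'

Answer: 'keX'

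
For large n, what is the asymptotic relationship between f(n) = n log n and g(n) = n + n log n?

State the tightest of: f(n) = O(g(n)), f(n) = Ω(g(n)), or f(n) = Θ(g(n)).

n log n vs n + n log n: f(n) = Θ(g(n)) — they are asymptotically equivalent (the n term is dominated).

Answer: f(n) = Θ(g(n)) — they are asymptotically equivalent (the n term is dominated).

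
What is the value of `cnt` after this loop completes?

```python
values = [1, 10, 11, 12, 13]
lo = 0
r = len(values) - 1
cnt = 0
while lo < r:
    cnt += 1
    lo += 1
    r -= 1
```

Iterations until pointers meet (list length 5)
`cnt` takes the values: 0 → 1 → 2

Answer: 2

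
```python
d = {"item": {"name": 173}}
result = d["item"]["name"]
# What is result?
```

Trace:
`d = {"item": {"name": 173}}` → d = {'item': {'name': 173}}
`result = d["item"]["name"]` → result = 173
So result = 173

Answer: 173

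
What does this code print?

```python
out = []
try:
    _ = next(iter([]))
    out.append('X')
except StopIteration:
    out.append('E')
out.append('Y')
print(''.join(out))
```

Execution trace: 'E' (except StopIteration) → 'Y' (after the try/except). Output: EY

Answer: EY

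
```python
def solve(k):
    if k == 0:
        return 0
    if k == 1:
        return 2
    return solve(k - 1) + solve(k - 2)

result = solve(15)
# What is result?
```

Build up from base cases: solve(0)=0, solve(1)=2, solve(2)=2, solve(3)=4, solve(4)=6, solve(5)=10, solve(6)=16, ..., solve(15)=1220

Answer: 1220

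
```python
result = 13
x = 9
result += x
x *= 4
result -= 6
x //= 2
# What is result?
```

Trace:
`result = 13` → result = 13
`x = 9` → x = 9
`result += x` → result = 22
`x *= 4` → x = 36
`result -= 6` → result = 16
`x //= 2` → x = 18
So result = 16

Answer: 16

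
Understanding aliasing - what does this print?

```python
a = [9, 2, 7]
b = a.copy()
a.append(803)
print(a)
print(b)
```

Key concept: list.copy() creates independent copy.
Step by step:
`a = [9, 2, 7]` → a = [9, 2, 7]
`b = a.copy()` → b = [9, 2, 7]
`a.append(803)` → a = [9, 2, 7, 803]
`print(a)` → prints [9, 2, 7, 803]
`print(b)` → prints [9, 2, 7]

Answer:
[9, 2, 7, 803]
[9, 2, 7]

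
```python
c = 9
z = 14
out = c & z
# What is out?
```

Trace:
`c = 9` → c = 9
`z = 14` → z = 14
`out = c & z` → out = 8
So out = 8

Answer: 8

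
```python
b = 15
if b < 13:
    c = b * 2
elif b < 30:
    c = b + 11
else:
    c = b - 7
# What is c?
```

Trace:
`b = 15` → b = 15
`if b < 13: ...` → b < 13 is False, b < 30 is True → c = 26
So c = 26

Answer: 26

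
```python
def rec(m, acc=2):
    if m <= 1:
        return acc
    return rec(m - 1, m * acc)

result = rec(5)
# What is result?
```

Accumulator trace (n, acc): (5, 2) -> (4, 10) -> (3, 40) -> (2, 120) -> (1, 240) -> return 240

Answer: 240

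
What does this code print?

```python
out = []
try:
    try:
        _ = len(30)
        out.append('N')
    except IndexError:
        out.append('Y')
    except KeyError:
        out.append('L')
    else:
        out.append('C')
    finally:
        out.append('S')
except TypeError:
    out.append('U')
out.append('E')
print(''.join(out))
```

Execution trace: 'S' (finally) → 'U' (outer except TypeError) → 'E' (after the try/except). Output: SUE

Answer: SUE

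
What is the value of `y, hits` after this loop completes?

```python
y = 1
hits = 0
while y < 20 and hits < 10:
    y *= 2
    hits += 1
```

Double until >= 20 or 10 iterations
`y, hits` takes the values: (1, 0) → (2, 0) → (2, 1) → (4, 1) → (4, 2) → (8, 2) → (8, 3) → (16, 3) → (16, 4) → (32, 4) → (32, 5)

Answer: 32, 5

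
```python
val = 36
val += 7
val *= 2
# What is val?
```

Trace:
`val = 36` → val = 36
`val += 7` → val = 43
`val *= 2` → val = 86
So val = 86

Answer: 86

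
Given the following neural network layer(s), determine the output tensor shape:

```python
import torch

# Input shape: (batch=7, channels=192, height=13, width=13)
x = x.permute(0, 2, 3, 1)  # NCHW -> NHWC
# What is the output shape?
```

Input: (7, 192, 13, 13) -> Output: (7, 13, 13, 192)

Answer: (7, 13, 13, 192)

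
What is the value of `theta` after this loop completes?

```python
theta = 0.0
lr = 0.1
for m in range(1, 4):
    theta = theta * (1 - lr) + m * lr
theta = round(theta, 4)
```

Moving average with lr=0.1
`theta` takes the values: 0.0 → 0.1 → 0.29 → 0.561

Answer: 0.561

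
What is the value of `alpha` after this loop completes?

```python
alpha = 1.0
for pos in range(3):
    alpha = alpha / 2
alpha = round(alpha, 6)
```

Halving LR 3 times: 1 / 2^3
`alpha` takes the values: 1.0 → 0.5 → 0.25 → 0.125

Answer: 0.125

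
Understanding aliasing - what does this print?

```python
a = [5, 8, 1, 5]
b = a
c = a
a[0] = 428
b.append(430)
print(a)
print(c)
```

Key concept: multiple aliases.
Step by step:
`a = [5, 8, 1, 5]` → a = [5, 8, 1, 5]
`b = a` → b = [5, 8, 1, 5] (same object as a)
`c = a` → c = [5, 8, 1, 5] (same object as a, b)
`a[0] = 428` → a = [428, 8, 1, 5] (same object as b, c); b = [428, 8, 1, 5] (same object as a, c); c = [428, 8, 1, 5] (same object as a, b)
`b.append(430)` → a = [428, 8, 1, 5, 430] (same object as b, c); b = [428, 8, 1, 5, 430] (same object as a, c); c = [428, 8, 1, 5, 430] (same object as a, b)
`print(a)` → prints [428, 8, 1, 5, 430]
`print(c)` → prints [428, 8, 1, 5, 430]

Answer:
[428, 8, 1, 5, 430]
[428, 8, 1, 5, 430]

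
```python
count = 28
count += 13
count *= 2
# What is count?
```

Trace:
`count = 28` → count = 28
`count += 13` → count = 41
`count *= 2` → count = 82
So count = 82

Answer: 82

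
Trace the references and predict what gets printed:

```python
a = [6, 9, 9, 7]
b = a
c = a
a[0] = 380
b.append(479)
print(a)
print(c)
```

Key concept: multiple aliases.
Step by step:
`a = [6, 9, 9, 7]` → a = [6, 9, 9, 7]
`b = a` → b = [6, 9, 9, 7] (same object as a)
`c = a` → c = [6, 9, 9, 7] (same object as a, b)
`a[0] = 380` → a = [380, 9, 9, 7] (same object as b, c); b = [380, 9, 9, 7] (same object as a, c); c = [380, 9, 9, 7] (same object as a, b)
`b.append(479)` → a = [380, 9, 9, 7, 479] (same object as b, c); b = [380, 9, 9, 7, 479] (same object as a, c); c = [380, 9, 9, 7, 479] (same object as a, b)
`print(a)` → prints [380, 9, 9, 7, 479]
`print(c)` → prints [380, 9, 9, 7, 479]

Answer:
[380, 9, 9, 7, 479]
[380, 9, 9, 7, 479]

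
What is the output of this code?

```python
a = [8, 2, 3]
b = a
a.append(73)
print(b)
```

Key concept: basic list aliasing.
Step by step:
`a = [8, 2, 3]` → a = [8, 2, 3]
`b = a` → b = [8, 2, 3] (same object as a)
`a.append(73)` → a = [8, 2, 3, 73] (same object as b); b = [8, 2, 3, 73] (same object as a)
`print(b)` → prints [8, 2, 3, 73]

Answer: [8, 2, 3, 73]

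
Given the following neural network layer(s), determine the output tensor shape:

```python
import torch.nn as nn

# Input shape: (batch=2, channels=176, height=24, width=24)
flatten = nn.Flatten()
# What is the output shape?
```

Input: (2, 176, 24, 24) -> Output: (2, 101376)

Answer: (2, 101376)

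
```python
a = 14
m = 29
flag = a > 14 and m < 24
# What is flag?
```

Trace:
`a = 14` → a = 14
`m = 29` → m = 29
`flag = a > 14 and m < 24` → flag = False
So flag = False

Answer: False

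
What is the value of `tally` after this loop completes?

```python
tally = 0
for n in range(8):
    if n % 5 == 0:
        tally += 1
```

Count numbers divisible by 5 in range(8)
`tally` takes the values: 0 → 1 → 2

Answer: 2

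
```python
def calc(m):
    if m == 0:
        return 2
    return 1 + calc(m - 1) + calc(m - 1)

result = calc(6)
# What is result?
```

calc(m) = 1 + 2·calc(m-1), calc(0)=2. Closed form: (2+1)·2^6 - 1 = 191.

Answer: 191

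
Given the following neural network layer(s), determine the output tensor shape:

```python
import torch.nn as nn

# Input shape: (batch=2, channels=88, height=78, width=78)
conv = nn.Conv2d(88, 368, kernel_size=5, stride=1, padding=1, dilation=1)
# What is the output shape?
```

Input: (2, 88, 78, 78) -> Output: (2, 368, 76, 76)

Answer: (2, 368, 76, 76)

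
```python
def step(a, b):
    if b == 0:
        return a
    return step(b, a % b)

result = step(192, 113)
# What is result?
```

step(192, 113) -> step(113, 79) -> step(79, 34) -> step(34, 11) -> step(11, 1) -> step(1, 0) -> 1

Answer: 1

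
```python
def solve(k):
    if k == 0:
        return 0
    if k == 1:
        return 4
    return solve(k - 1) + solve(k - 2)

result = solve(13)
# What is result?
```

Build up from base cases: solve(0)=0, solve(1)=4, solve(2)=4, solve(3)=8, solve(4)=12, solve(5)=20, solve(6)=32, ..., solve(13)=932

Answer: 932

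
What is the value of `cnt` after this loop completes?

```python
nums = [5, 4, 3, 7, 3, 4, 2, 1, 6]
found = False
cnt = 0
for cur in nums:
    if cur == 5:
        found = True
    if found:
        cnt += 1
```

Count elements after first 5 in [5, 4, 3, 7, 3, 4, 2, 1, 6]
`cnt` takes the values: 0 → 1 → 2 → 3 → 4 → 5 → 6 → 7 → 8 → 9

Answer: 9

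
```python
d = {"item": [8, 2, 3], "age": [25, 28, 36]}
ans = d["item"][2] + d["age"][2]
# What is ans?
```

Trace:
`d = {"item": [8, 2, 3], "age": [25, 28, 36]}` → d = {'item': [8, 2, 3], 'age': [25, 28, 36]}
`ans = d["item"][2] + d["age"][2]` → ans = 39
So ans = 39

Answer: 39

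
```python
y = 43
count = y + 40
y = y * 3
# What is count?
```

Trace:
`y = 43` → y = 43
`count = y + 40` → count = 83
`y = y * 3` → y = 129
So count = 83

Answer: 83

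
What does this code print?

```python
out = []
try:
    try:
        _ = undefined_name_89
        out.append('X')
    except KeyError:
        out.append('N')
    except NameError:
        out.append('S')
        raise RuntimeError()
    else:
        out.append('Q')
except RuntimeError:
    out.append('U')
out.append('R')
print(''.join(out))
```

Execution trace: 'S' (inner except NameError) → 'U' (outer except RuntimeError) → 'R' (after the try/except). Output: SUR

Answer: SUR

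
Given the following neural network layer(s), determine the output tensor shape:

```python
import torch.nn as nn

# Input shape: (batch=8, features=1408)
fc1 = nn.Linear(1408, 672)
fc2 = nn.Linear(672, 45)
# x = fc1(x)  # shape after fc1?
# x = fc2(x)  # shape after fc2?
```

Input: (8, 1408) -> after fc1: (8, 672) -> Output: (8, 45)

Answer: (8, 45)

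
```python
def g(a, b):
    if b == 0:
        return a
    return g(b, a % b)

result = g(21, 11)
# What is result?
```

g(21, 11) -> g(11, 10) -> g(10, 1) -> g(1, 0) -> 1

Answer: 1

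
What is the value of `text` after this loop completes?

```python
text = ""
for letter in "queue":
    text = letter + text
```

Reverse 'queue'
`text` takes the values: "" → "q" → "uq" → "euq" → "ueuq" → "eueuq"

Answer: "eueuq"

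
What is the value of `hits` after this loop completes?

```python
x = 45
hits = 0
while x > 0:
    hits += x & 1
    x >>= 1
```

Count set bits in 45 (binary: 0b101101)
`hits` takes the values: 0 → 1 → 2 → 3 → 4

Answer: 4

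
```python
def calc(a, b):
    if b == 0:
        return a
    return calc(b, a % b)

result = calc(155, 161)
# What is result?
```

calc(155, 161) -> calc(161, 155) -> calc(155, 6) -> calc(6, 5) -> calc(5, 1) -> calc(1, 0) -> 1

Answer: 1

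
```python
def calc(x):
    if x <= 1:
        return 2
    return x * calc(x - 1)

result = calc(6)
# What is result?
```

calc(6) = 6 * 5 * 4 * 3 * 2 * 2 = 1440

Answer: 1440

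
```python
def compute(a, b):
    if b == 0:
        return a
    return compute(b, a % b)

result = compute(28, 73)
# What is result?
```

compute(28, 73) -> compute(73, 28) -> compute(28, 17) -> compute(17, 11) -> compute(11, 6) -> compute(6, 5) -> compute(5, 1) -> compute(1, 0) -> 1

Answer: 1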